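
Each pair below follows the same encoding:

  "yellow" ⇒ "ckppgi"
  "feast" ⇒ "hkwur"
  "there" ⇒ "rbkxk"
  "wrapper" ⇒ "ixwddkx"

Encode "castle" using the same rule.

y(24)→c(2) and e(4)→k(10) fit y≡23x+22 (mod 26); the inverse of 23 mod 26 is 17. Treating letters as 0–25, the rule is x ↦ 23x + 22 (mod 26).
For castle: c(2)→23·2+22≡16=q; a(0)→23·0+22≡22=w; s(18)→23·18+22≡20=u; t(19)→23·19+22≡17=r; l(11)→23·11+22≡15=p; e(4)→23·4+22≡10=k (all mod 26).

qwurpk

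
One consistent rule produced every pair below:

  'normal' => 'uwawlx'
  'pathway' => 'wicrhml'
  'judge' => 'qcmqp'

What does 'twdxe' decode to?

mount

In normal: n→u is +7, o→w is +8, r→a is +9, m→w is +10 — the shift increases by 1 each position. Each letter shifts forward by (position + 7), i.e. 7, 8, 9, … — the shift grows by one for each successive letter.
Reversing it on twdxe: t−7=m, w−8=o, d−9=u, x−10=n, e−11=t.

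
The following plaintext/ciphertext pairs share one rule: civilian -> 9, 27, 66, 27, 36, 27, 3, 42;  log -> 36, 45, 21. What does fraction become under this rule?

18, 54, 3, 9, 60, 27, 45, 42

c(#3)→9 and i(#9)→27: differences scale by 3, so n = 3·pos + 0. The formula is n = 3×(alphabet index, a=1).
On fraction: f=6→18, r=18→54, a=1→3, c=3→9, t=20→60, i=9→27, o=15→45, n=14→42.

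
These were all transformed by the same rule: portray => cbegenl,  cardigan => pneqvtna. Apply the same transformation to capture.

pncgher

Compare letters: p→c is +13, o→b is +13, r→e is +13 — a constant shift. It's a constant shift of +13 (ROT13).
On capture: c+13=p, a+13=n, p+13=c, t+13=g, u+13=h, r+13=e, e+13=r.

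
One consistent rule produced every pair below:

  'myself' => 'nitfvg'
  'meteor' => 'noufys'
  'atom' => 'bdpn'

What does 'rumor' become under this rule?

senpb

Shifts by position in myself: pos 0: m→n (+1), pos 1: y→i (+10), pos 2: s→t (+1), pos 3: e→f (+1), pos 4: l→v (+10), pos 5: f→g (+1) — repeating every 3. The shifts repeat in a cycle of length 3: positions 0,1,… shift by +1, +10, +1, then the pattern repeats.
For rumor: r+1=s, u+10=e, m+1=n, o+1=p, r+10=b.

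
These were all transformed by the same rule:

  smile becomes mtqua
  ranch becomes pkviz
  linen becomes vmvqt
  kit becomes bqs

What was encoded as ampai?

The output letters match the input read backwards, each shifted +8: smile reversed is elims. Two steps: reverse the string, then apply a Caesar shift of +8.
Reversing it on ampai: shift back: a−8=s, m−8=e, p−8=h, a−8=s, i−8=a → sehsa; then reverse → ashes.

ashes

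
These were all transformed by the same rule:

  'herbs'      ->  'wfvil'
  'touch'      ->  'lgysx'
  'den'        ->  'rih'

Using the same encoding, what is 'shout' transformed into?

xyslw

The word is reversed, then every letter is shifted forward by 4.
For shout: reverse → tuohs; then shift: t+4=x, u+4=y, o+4=s, h+4=l, s+4=w.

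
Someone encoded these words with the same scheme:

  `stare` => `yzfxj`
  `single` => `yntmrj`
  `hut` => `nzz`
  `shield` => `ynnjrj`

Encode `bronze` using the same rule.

hxttfj

The shift depends on letter class: consonant s→y is +6, but vowel a→f is +5. Vowels shift forward by 5 and consonants shift forward by 6.
Applying it to bronze: b(cons)+6=h, r(cons)+6=x, o(vowel)+5=t, n(cons)+6=t, z(cons)+6=f, e(vowel)+5=j.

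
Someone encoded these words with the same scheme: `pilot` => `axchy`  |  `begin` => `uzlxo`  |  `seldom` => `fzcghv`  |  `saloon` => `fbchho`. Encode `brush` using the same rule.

p(15)→a(0) and i(8)→x(23) fit y≡19x+1 (mod 26); the inverse of 19 mod 26 is 11. Each letter's alphabet position (a=0..z=25) is mapped through 19·x+1 mod 26 — an affine cipher.
For brush: b(1)→19·1+1≡20=u; r(17)→19·17+1≡12=m; u(20)→19·20+1≡17=r; s(18)→19·18+1≡5=f; h(7)→19·7+1≡4=e (all mod 26).

umrfe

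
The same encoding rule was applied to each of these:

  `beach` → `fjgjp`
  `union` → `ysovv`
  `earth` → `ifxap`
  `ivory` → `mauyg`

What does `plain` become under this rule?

tqgpv

In beach: b→f is +4, e→j is +5, a→g is +6, c→j is +7 — the shift increases by 1 each position. Letter i (0-indexed) is shifted by i+4, so successive shifts are 4, 5, 6, ….
On plain: p+4=t, l+5=q, a+6=g, i+7=p, n+8=v.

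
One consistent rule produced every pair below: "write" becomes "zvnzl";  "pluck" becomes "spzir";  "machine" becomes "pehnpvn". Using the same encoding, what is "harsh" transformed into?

In write: w→z is +3, r→v is +4, i→n is +5, t→z is +6 — the shift increases by 1 each position. Each letter shifts forward by (position + 3), i.e. 3, 4, 5, … — the shift grows by one for each successive letter.
For harsh: h+3=k, a+4=e, r+5=w, s+6=y, h+7=o.

kewyo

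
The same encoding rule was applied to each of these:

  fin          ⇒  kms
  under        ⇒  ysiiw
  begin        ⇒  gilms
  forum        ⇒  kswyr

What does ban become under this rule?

Vowels shift forward by 4 and consonants shift forward by 5.
For ban: b(cons)+5=g, a(vowel)+4=e, n(cons)+5=s.

ges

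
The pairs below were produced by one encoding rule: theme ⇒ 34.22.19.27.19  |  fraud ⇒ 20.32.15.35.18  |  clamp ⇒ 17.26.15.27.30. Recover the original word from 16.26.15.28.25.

t is letter #20 and maps to 34: an offset of 14. The number is (letter's place in the alphabet, a=1) + 14.
Reversing it on 16.26.15.28.25: 16→(16−14)÷1=2=b, 26→(26−14)÷1=12=l, 15→(15−14)÷1=1=a, 28→(28−14)÷1=14=n, 25→(25−14)÷1=11=k.

blank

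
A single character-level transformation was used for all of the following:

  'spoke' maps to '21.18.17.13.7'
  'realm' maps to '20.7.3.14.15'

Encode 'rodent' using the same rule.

s is letter #19 and maps to 21: an offset of 2. Letters become their 1-based position plus 2 (so a→3, b→4, …).
For rodent: r=18→20, o=15→17, d=4→6, e=5→7, n=14→16, t=20→22.

20.17.6.7.16.22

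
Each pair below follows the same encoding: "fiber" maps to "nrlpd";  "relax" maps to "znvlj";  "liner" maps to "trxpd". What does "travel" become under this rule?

In fiber: f→n is +8, i→r is +9, b→l is +10, e→p is +11 — the shift increases by 1 each position. Each letter shifts forward by (position + 8), i.e. 8, 9, 10, … — the shift grows by one for each successive letter.
For travel: t+8=b, r+9=a, a+10=k, v+11=g, e+12=q, l+13=y.

bakgqy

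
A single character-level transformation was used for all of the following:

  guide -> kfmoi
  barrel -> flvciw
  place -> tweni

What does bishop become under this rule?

ftwssa

A repeating key of period 2 is used — shifts +4, +11 over and over.
For bishop: b+4=f, i+11=t, s+4=w, h+11=s, o+4=s, p+11=a.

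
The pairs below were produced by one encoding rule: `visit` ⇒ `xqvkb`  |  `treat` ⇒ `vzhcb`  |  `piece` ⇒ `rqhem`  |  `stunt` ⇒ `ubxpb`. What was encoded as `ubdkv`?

Shifts by position in visit: pos 0: v→x (+2), pos 1: i→q (+8), pos 2: s→v (+3), pos 3: i→k (+2), pos 4: t→b (+8) — repeating every 3. The shifts repeat in a cycle of length 3: positions 0,1,… shift by +2, +8, +3, then the pattern repeats.
Decoding ubdkv: u−2=s, b−8=t, d−3=a, k−2=i, v−8=n.

stain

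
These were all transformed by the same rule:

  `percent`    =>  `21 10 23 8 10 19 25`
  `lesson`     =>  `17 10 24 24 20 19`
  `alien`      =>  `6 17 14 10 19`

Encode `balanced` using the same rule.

p is letter #16 and maps to 21: an offset of 5. Letters become their 1-based position plus 5 (so a→6, b→7, …).
For balanced: b=2→7, a=1→6, l=12→17, a=1→6, n=14→19, c=3→8, e=5→10, d=4→9.

7 6 17 6 19 8 10 9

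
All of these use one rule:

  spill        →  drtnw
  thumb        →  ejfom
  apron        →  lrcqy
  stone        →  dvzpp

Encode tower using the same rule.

Shifts by position in spill: pos 0: s→d (+11), pos 1: p→r (+2), pos 2: i→t (+11), pos 3: l→n (+2) — repeating every 2. A repeating key of period 2 is used — shifts +11, +2 over and over.
On tower: t+11=e, o+2=q, w+11=h, e+2=g, r+11=c.

eqhgc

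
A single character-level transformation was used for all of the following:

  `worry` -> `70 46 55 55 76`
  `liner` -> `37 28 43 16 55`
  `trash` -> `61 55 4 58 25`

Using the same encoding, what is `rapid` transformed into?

w(#23)→70 and o(#15)→46: differences scale by 3, so n = 3·pos + 1. Each letter becomes 3×(its alphabet position, a=1..z=26) + 1.
On rapid: r=18→55, a=1→4, p=16→49, i=9→28, d=4→13.

55 4 49 28 13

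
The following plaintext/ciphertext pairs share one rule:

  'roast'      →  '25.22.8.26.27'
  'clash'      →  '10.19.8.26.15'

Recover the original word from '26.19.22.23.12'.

slope

The number is (letter's place in the alphabet, a=1) + 7.
Undoing it on 26.19.22.23.12: 26→(26−7)÷1=19=s, 19→(19−7)÷1=12=l, 22→(22−7)÷1=15=o, 23→(23−7)÷1=16=p, 12→(12−7)÷1=5=e.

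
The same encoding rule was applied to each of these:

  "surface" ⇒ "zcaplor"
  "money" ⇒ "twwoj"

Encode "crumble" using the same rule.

jzdwmxr

In surface: s→z is +7, u→c is +8, r→a is +9, f→p is +10 — the shift increases by 1 each position. Each letter shifts forward by (position + 7), i.e. 7, 8, 9, … — the shift grows by one for each successive letter.
For crumble: c+7=j, r+8=z, u+9=d, m+10=w, b+11=m, l+12=x, e+13=r.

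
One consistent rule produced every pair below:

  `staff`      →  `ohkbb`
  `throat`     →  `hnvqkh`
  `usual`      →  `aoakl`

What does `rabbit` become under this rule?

This is an affine cipher: with a=0,…,z=25, each position x becomes (19x+10) mod 26.
Applying it to rabbit: r(17)→19·17+10≡21=v; a(0)→19·0+10≡10=k; b(1)→19·1+10≡3=d; b(1)→19·1+10≡3=d; i(8)→19·8+10≡6=g; t(19)→19·19+10≡7=h (all mod 26).

vkddgh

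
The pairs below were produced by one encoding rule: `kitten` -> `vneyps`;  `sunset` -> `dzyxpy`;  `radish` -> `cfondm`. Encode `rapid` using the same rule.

cfano

A repeating key of period 2 is used — shifts +11, +5 over and over.
Applying it to rapid: r+11=c, a+5=f, p+11=a, i+5=n, d+11=o.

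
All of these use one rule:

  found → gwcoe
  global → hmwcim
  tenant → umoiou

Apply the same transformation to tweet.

uxmmu

The shift depends on letter class: consonant f→g is +1, but vowel o→w is +8. The rule splits by letter class: vowels +8, consonants +1.
Applying it to tweet: t(cons)+1=u, w(cons)+1=x, e(vowel)+8=m, e(vowel)+8=m, t(cons)+1=u.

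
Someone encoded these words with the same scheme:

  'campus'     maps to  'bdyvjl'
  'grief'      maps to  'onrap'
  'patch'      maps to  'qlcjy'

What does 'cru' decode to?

The output letters match the input read backwards, each shifted +9: campus reversed is supmac. Two steps: reverse the string, then apply a Caesar shift of +9.
Reversing it on cru: shift back: c−9=t, r−9=i, u−9=l → til; then reverse → lit.

lit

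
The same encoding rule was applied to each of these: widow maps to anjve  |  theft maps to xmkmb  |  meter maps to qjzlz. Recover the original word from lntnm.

In widow: w→a is +4, i→n is +5, d→j is +6, o→v is +7 — the shift increases by 1 each position. The shift increases by 1 at each position, starting from +4: 4, 5, 6, ….
Undoing it on lntnm: l−4=h, n−5=i, t−6=n, n−7=g, m−8=e.

hinge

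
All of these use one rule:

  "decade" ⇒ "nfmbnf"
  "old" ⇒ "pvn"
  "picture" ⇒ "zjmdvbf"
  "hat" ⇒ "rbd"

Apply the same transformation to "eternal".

The shift depends on letter class: consonant d→n is +10, but vowel e→f is +1. Vowels shift forward by 1 and consonants shift forward by 10.
On eternal: e(vowel)+1=f, t(cons)+10=d, e(vowel)+1=f, r(cons)+10=b, n(cons)+10=x, a(vowel)+1=b, l(cons)+10=v.

fdfbxbv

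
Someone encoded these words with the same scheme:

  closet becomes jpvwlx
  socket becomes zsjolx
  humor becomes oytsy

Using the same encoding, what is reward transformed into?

yideyh

The shifts repeat in a cycle of length 2: positions 0,1,… shift by +7, +4, then the pattern repeats.
For reward: r+7=y, e+4=i, w+7=d, a+4=e, r+7=y, d+4=h.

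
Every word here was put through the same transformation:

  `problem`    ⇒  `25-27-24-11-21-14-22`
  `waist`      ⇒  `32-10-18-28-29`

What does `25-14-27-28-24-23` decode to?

p is letter #16 and maps to 25: an offset of 9. The number is (letter's place in the alphabet, a=1) + 9.
Undoing it on 25-14-27-28-24-23: 25→(25−9)÷1=16=p, 14→(14−9)÷1=5=e, 27→(27−9)÷1=18=r, 28→(28−9)÷1=19=s, 24→(24−9)÷1=15=o, 23→(23−9)÷1=14=n.

person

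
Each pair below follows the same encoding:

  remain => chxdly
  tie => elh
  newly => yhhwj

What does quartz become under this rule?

The shift depends on letter class: consonant r→c is +11, but vowel e→h is +3. Two shifts are in play — +3 for a/e/i/o/u, +11 for every other letter.
Applying it to quartz: q(cons)+11=b, u(vowel)+3=x, a(vowel)+3=d, r(cons)+11=c, t(cons)+11=e, z(cons)+11=k.

bxdcek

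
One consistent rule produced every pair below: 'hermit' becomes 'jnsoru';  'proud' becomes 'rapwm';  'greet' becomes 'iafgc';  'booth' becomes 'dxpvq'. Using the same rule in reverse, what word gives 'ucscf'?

straw

Shifts by position in hermit: pos 0: h→j (+2), pos 1: e→n (+9), pos 2: r→s (+1), pos 3: m→o (+2), pos 4: i→r (+9), pos 5: t→u (+1) — repeating every 3. It's a Vigenère-style cipher with numeric key [2,9,1]: position i shifts by key[i mod 3].
Undoing it on ucscf: u−2=s, c−9=t, s−1=r, c−2=a, f−9=w.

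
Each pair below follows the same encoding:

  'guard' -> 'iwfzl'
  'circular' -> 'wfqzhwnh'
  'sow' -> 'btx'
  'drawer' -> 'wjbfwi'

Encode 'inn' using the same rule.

The output letters match the input read backwards, each shifted +5: guard reversed is draug. Read the word backwards and shift each letter +5.
For inn: reverse → nni; then shift: n+5=s, n+5=s, i+5=n.

ssn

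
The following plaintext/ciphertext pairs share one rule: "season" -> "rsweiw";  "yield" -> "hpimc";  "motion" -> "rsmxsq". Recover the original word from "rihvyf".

burden

The output letters match the input read backwards, each shifted +4: season reversed is nosaes. The word is reversed, then every letter is shifted forward by 4.
Decoding rihvyf: shift back: r−4=n, i−4=e, h−4=d, v−4=r, y−4=u, f−4=b → nedrub; then reverse → burden.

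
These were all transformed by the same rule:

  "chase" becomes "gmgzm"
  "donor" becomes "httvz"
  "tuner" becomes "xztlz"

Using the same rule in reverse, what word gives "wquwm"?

In chase: c→g is +4, h→m is +5, a→g is +6, s→z is +7 — the shift increases by 1 each position. The shift increases by 1 at each position, starting from +4: 4, 5, 6, ….
Decoding wquwm: w−4=s, q−5=l, u−6=o, w−7=p, m−8=e.

slope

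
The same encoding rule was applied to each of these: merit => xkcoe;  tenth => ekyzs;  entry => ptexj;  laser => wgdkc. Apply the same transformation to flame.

qrlsp

Shifts by position in merit: pos 0: m→x (+11), pos 1: e→k (+6), pos 2: r→c (+11), pos 3: i→o (+6) — repeating every 2. The shifts repeat in a cycle of length 2: positions 0,1,… shift by +11, +6, then the pattern repeats.
On flame: f+11=q, l+6=r, a+11=l, m+6=s, e+11=p.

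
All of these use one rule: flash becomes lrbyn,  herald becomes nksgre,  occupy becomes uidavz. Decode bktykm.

vessel

The shifts repeat in a cycle of length 3: positions 0,1,… shift by +6, +6, +1, then the pattern repeats.
Reversing it on bktykm: b−6=v, k−6=e, t−1=s, y−6=s, k−6=e, m−1=l.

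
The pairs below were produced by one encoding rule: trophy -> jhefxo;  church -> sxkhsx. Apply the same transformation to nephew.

Compare letters: t→j is +16, r→h is +16, o→e is +16 — a constant shift. Each letter is shifted forward by 16 in the alphabet (a Caesar shift of +16).
Applying it to nephew: n+16=d, e+16=u, p+16=f, h+16=x, e+16=u, w+16=m.

dufxum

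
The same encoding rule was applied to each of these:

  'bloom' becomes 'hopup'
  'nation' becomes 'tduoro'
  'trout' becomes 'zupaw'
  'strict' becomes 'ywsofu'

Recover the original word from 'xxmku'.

Shifts by position in bloom: pos 0: b→h (+6), pos 1: l→o (+3), pos 2: o→p (+1), pos 3: o→u (+6), pos 4: m→p (+3) — repeating every 3. It's a Vigenère-style cipher with numeric key [6,3,1]: position i shifts by key[i mod 3].
Decoding xxmku: x−6=r, x−3=u, m−1=l, k−6=e, u−3=r.

ruler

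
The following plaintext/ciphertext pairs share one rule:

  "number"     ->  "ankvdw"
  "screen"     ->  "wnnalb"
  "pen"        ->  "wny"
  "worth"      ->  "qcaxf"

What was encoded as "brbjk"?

The word is reversed, then every letter is shifted forward by 9.
Decoding brbjk: shift back: b−9=s, r−9=i, b−9=s, j−9=a, k−9=b → sisab; then reverse → basis.

basis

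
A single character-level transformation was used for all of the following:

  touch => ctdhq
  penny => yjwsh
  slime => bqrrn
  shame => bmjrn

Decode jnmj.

Shifts by position in touch: pos 0: t→c (+9), pos 1: o→t (+5), pos 2: u→d (+9), pos 3: c→h (+5) — repeating every 2. It's a Vigenère-style cipher with numeric key [9,5]: position i shifts by key[i mod 2].
Reversing it on jnmj: j−9=a, n−5=i, m−9=d, j−5=e.

aide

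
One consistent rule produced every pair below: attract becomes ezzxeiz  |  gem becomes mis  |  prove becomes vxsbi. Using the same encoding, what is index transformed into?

mtjid

The shift depends on letter class: consonant t→z is +6, but vowel a→e is +4. Vowels shift forward by 4 and consonants shift forward by 6.
For index: i(vowel)+4=m, n(cons)+6=t, d(cons)+6=j, e(vowel)+4=i, x(cons)+6=d.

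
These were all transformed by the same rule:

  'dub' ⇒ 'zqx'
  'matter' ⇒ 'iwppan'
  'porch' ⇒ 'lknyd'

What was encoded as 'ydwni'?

charm

Compare letters: d→z is +22, u→q is +22, b→x is +22 — a constant shift. Every letter moves 22 places later in the alphabet, wrapping around z→a.
Undoing it on ydwni: y−22=c, d−22=h, w−22=a, n−22=r, i−22=m.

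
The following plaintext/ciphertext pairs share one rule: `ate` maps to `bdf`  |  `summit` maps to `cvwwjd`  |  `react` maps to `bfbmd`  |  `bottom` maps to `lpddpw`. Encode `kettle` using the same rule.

ufddvf

The shift depends on letter class: consonant t→d is +10, but vowel a→b is +1. The rule splits by letter class: vowels +1, consonants +10.
On kettle: k(cons)+10=u, e(vowel)+1=f, t(cons)+10=d, t(cons)+10=d, l(cons)+10=v, e(vowel)+1=f.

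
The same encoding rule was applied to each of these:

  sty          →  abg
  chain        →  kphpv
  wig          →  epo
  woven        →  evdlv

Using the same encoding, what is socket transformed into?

avkslb

The shift depends on letter class: consonant s→a is +8, but vowel a→h is +7. Vowels shift forward by 7 and consonants shift forward by 8.
Applying it to socket: s(cons)+8=a, o(vowel)+7=v, c(cons)+8=k, k(cons)+8=s, e(vowel)+7=l, t(cons)+8=b.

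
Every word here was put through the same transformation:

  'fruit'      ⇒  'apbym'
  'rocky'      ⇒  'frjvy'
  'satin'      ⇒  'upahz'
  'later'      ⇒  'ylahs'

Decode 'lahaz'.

state

Two steps: reverse the string, then apply a Caesar shift of +7.
Undoing it on lahaz: shift back: l−7=e, a−7=t, h−7=a, a−7=t, z−7=s → etats; then reverse → state.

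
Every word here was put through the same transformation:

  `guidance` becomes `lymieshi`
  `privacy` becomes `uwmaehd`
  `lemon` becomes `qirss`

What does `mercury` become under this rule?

The shift depends on letter class: consonant g→l is +5, but vowel u→y is +4. Two shifts are in play — +4 for a/e/i/o/u, +5 for every other letter.
For mercury: m(cons)+5=r, e(vowel)+4=i, r(cons)+5=w, c(cons)+5=h, u(vowel)+4=y, r(cons)+5=w, y(cons)+5=d.

riwhywd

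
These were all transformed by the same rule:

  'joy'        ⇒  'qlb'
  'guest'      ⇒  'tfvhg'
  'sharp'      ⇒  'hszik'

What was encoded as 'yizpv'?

Each pair mirrors across the alphabet (j↔q, o↔l, y↔b): positions sum to 25. This is the alphabet-reversal cipher (Atbash): a becomes z, b becomes y, etc.
Decoding yizpv: y↔b, i↔r, z↔a, p↔k, v↔e.

brake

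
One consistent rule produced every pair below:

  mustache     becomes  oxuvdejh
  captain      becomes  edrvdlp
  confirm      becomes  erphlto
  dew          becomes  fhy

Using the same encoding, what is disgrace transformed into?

fluitdeh

The shift depends on letter class: consonant m→o is +2, but vowel u→x is +3. Two shifts are in play — +3 for a/e/i/o/u, +2 for every other letter.
On disgrace: d(cons)+2=f, i(vowel)+3=l, s(cons)+2=u, g(cons)+2=i, r(cons)+2=t, a(vowel)+3=d, c(cons)+2=e, e(vowel)+3=h.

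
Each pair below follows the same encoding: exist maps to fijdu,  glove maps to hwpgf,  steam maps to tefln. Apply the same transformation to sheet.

Shifts by position in exist: pos 0: e→f (+1), pos 1: x→i (+11), pos 2: i→j (+1), pos 3: s→d (+11) — repeating every 2. It's a Vigenère-style cipher with numeric key [1,11]: position i shifts by key[i mod 2].
On sheet: s+1=t, h+11=s, e+1=f, e+11=p, t+1=u.

tsfpu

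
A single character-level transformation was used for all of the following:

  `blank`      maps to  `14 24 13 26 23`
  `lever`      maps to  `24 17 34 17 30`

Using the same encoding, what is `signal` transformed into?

31 21 19 26 13 24

Letters become their 1-based position plus 12 (so a→13, b→14, …).
Applying it to signal: s=19→31, i=9→21, g=7→19, n=14→26, a=1→13, l=12→24.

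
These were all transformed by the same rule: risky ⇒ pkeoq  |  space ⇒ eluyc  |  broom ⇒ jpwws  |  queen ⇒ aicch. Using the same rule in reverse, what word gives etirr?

stuff

r(17)→p(15) and i(8)→k(10) fit y≡15x+20 (mod 26); the inverse of 15 mod 26 is 7. Each letter's alphabet position (a=0..z=25) is mapped through 15·x+20 mod 26 — an affine cipher.
Undoing it on etirr: e(4)→7·(4−20)≡18=s; t(19)→7·(19−20)≡19=t; i(8)→7·(8−20)≡20=u; r(17)→7·(17−20)≡5=f; r(17)→7·(17−20)≡5=f (all mod 26).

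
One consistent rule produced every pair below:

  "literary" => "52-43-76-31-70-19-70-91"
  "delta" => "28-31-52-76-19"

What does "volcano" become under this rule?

l(#12)→52 and i(#9)→43: differences scale by 3, so n = 3·pos + 16. With a=1..z=26, the number is 3·pos + 16.
For volcano: v=22→82, o=15→61, l=12→52, c=3→25, a=1→19, n=14→58, o=15→61.

82-61-52-25-19-58-61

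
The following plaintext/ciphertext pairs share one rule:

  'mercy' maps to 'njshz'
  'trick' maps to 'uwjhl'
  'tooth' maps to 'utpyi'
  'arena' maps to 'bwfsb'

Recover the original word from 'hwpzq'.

Shifts by position in mercy: pos 0: m→n (+1), pos 1: e→j (+5), pos 2: r→s (+1), pos 3: c→h (+5) — repeating every 2. A repeating key of period 2 is used — shifts +1, +5 over and over.
Undoing it on hwpzq: h−1=g, w−5=r, p−1=o, z−5=u, q−1=p.

group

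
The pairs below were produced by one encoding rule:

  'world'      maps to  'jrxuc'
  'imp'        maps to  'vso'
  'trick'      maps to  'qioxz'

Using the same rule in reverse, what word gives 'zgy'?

Two steps: reverse the string, then apply a Caesar shift of +6.
Undoing it on zgy: shift back: z−6=t, g−6=a, y−6=s → tas; then reverse → sat.

sat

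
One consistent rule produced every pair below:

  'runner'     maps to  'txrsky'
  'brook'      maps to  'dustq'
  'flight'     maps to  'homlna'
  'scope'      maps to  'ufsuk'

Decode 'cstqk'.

apple

In runner: r→t is +2, u→x is +3, n→r is +4, n→s is +5 — the shift increases by 1 each position. Each letter shifts forward by (position + 2), i.e. 2, 3, 4, … — the shift grows by one for each successive letter.
Undoing it on cstqk: c−2=a, s−3=p, t−4=p, q−5=l, k−6=e.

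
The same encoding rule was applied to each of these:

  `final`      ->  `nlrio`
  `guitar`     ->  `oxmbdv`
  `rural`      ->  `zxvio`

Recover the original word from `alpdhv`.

silver

A repeating key of period 3 is used — shifts +8, +3, +4 over and over.
Decoding alpdhv: a−8=s, l−3=i, p−4=l, d−8=v, h−3=e, v−4=r.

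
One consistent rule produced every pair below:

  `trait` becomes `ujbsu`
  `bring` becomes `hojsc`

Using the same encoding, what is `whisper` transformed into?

sfqtjix

The output letters match the input read backwards, each shifted +1: trait reversed is tiart. The word is reversed, then every letter is shifted forward by 1.
On whisper: reverse → repsihw; then shift: r+1=s, e+1=f, p+1=q, s+1=t, i+1=j, h+1=i, w+1=x.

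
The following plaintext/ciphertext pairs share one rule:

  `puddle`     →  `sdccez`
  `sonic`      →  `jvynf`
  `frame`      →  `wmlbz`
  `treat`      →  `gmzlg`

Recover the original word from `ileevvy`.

balloon

p(15)→s(18) and u(20)→d(3) fit y≡23x+11 (mod 26); the inverse of 23 mod 26 is 17. This is an affine cipher: with a=0,…,z=25, each position x becomes (23x+11) mod 26.
Decoding ileevvy: i(8)→17·(8−11)≡1=b; l(11)→17·(11−11)≡0=a; e(4)→17·(4−11)≡11=l; e(4)→17·(4−11)≡11=l; v(21)→17·(21−11)≡14=o; v(21)→17·(21−11)≡14=o; y(24)→17·(24−11)≡13=n (all mod 26).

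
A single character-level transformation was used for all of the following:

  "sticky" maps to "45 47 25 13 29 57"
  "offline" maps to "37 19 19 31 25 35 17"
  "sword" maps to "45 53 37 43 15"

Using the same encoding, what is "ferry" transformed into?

s(#19)→45 and t(#20)→47: differences scale by 2, so n = 2·pos + 7. The formula is n = 2×(alphabet index, a=1) + 7.
Applying it to ferry: f=6→19, e=5→17, r=18→43, r=18→43, y=25→57.

19 17 43 43 57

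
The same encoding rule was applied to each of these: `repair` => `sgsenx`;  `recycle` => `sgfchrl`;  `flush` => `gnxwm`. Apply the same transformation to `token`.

In repair: r→s is +1, e→g is +2, p→s is +3, a→e is +4 — the shift increases by 1 each position. Letter i (0-indexed) is shifted by i+1, so successive shifts are 1, 2, 3, ….
Applying it to token: t+1=u, o+2=q, k+3=n, e+4=i, n+5=s.

uqnis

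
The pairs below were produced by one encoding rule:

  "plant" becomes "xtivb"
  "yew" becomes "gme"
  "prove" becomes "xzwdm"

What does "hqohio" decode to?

Compare letters: p→x is +8, l→t is +8, a→i is +8 — a constant shift. Each letter is shifted forward by 8 in the alphabet (a Caesar shift of +8).
Undoing it on hqohio: h−8=z, q−8=i, o−8=g, h−8=z, i−8=a, o−8=g.

zigzag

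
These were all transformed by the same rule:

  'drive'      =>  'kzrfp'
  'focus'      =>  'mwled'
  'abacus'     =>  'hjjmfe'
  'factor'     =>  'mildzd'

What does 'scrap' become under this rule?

Letter i (0-indexed) is shifted by i+7, so successive shifts are 7, 8, 9, ….
Applying it to scrap: s+7=z, c+8=k, r+9=a, a+10=k, p+11=a.

zkaka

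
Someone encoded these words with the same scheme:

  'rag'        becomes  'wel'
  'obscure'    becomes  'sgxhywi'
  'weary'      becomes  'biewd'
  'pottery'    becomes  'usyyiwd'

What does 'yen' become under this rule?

dis

The rule splits by letter class: vowels +4, consonants +5.
On yen: y(cons)+5=d, e(vowel)+4=i, n(cons)+5=s.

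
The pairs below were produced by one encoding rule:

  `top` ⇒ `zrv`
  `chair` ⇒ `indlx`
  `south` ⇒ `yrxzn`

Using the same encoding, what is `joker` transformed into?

prqhx

The shift depends on letter class: consonant t→z is +6, but vowel o→r is +3. The rule splits by letter class: vowels +3, consonants +6.
Applying it to joker: j(cons)+6=p, o(vowel)+3=r, k(cons)+6=q, e(vowel)+3=h, r(cons)+6=x.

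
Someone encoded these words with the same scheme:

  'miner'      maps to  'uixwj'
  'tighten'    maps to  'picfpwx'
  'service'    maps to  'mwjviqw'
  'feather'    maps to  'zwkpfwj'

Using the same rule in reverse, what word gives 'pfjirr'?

m(12)→u(20) and i(8)→i(8) fit y≡3x+10 (mod 26); the inverse of 3 mod 26 is 9. Treating letters as 0–25, the rule is x ↦ 3x + 10 (mod 26).
Reversing it on pfjirr: p(15)→9·(15−10)≡19=t; f(5)→9·(5−10)≡7=h; j(9)→9·(9−10)≡17=r; i(8)→9·(8−10)≡8=i; r(17)→9·(17−10)≡11=l; r(17)→9·(17−10)≡11=l (all mod 26).

thrill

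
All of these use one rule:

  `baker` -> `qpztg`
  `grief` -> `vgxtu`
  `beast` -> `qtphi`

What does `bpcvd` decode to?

Compare letters: b→q is +15, a→p is +15, k→z is +15 — a constant shift. Each letter is shifted forward by 15 in the alphabet (a Caesar shift of +15).
Reversing it on bpcvd: b−15=m, p−15=a, c−15=n, v−15=g, d−15=o.

mango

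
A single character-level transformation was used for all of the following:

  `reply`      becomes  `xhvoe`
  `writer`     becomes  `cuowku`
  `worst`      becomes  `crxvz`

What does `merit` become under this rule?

Shifts by position in reply: pos 0: r→x (+6), pos 1: e→h (+3), pos 2: p→v (+6), pos 3: l→o (+3) — repeating every 2. A repeating key of period 2 is used — shifts +6, +3 over and over.
For merit: m+6=s, e+3=h, r+6=x, i+3=l, t+6=z.

shxlz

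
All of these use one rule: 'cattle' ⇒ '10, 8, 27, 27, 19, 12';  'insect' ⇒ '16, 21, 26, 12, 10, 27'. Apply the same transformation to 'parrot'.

Each letter is replaced by its alphabet position (a=1..z=26) + 7.
For parrot: p=16→23, a=1→8, r=18→25, r=18→25, o=15→22, t=20→27.

23, 8, 25, 25, 22, 27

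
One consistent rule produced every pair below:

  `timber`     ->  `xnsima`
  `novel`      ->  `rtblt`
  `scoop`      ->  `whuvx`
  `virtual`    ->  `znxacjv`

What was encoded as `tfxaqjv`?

partial

In timber: t→x is +4, i→n is +5, m→s is +6, b→i is +7 — the shift increases by 1 each position. The shift increases by 1 at each position, starting from +4: 4, 5, 6, ….
Reversing it on tfxaqjv: t−4=p, f−5=a, x−6=r, a−7=t, q−8=i, j−9=a, v−10=l.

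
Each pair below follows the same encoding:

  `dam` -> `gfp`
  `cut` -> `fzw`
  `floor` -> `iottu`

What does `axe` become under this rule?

faj

Vowels shift forward by 5 and consonants shift forward by 3.
Applying it to axe: a(vowel)+5=f, x(cons)+3=a, e(vowel)+5=j.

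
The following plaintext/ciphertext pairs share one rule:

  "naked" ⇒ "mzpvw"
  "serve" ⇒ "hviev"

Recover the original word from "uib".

Each pair mirrors across the alphabet (n↔m, a↔z, k↔p): positions sum to 25. Each letter is replaced by its mirror in the alphabet: a↔z, b↔y, c↔x, and so on (the Atbash cipher).
Decoding uib: u↔f, i↔r, b↔y.

fry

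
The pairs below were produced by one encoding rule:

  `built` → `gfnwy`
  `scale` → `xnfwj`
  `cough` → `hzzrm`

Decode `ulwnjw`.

Shifts by position in built: pos 0: b→g (+5), pos 1: u→f (+11), pos 2: i→n (+5), pos 3: l→w (+11) — repeating every 2. A repeating key of period 2 is used — shifts +5, +11 over and over.
Decoding ulwnjw: u−5=p, l−11=a, w−5=r, n−11=c, j−5=e, w−11=l.

parcel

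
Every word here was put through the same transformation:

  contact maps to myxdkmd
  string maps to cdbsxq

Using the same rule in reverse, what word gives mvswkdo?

Compare letters: c→m is +10, o→y is +10, n→x is +10 — a constant shift. This is a Caesar cipher with shift 10.
Undoing it on mvswkdo: m−10=c, v−10=l, s−10=i, w−10=m, k−10=a, d−10=t, o−10=e.

climate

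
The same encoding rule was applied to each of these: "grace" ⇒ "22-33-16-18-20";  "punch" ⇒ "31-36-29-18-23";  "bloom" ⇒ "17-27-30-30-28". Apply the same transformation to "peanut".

g is letter #7 and maps to 22: an offset of 15. The number is (letter's place in the alphabet, a=1) + 15.
For peanut: p=16→31, e=5→20, a=1→16, n=14→29, u=21→36, t=20→35.

31-20-16-29-36-35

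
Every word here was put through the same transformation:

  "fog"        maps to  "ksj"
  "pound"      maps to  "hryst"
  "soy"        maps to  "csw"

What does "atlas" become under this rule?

The output letters match the input read backwards, each shifted +4: fog reversed is gof. The word is reversed, then every letter is shifted forward by 4.
On atlas: reverse → salta; then shift: s+4=w, a+4=e, l+4=p, t+4=x, a+4=e.

wepxe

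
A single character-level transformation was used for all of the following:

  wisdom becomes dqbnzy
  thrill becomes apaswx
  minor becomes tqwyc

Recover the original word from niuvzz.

gallon

In wisdom: w→d is +7, i→q is +8, s→b is +9, d→n is +10 — the shift increases by 1 each position. Letter i (0-indexed) is shifted by i+7, so successive shifts are 7, 8, 9, ….
Decoding niuvzz: n−7=g, i−8=a, u−9=l, v−10=l, z−11=o, z−12=n.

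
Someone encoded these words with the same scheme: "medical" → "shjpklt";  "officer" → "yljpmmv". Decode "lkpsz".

The output letters match the input read backwards, each shifted +7: medical reversed is lacidem. Two steps: reverse the string, then apply a Caesar shift of +7.
Decoding lkpsz: shift back: l−7=e, k−7=d, p−7=i, s−7=l, z−7=s → edils; then reverse → slide.

slide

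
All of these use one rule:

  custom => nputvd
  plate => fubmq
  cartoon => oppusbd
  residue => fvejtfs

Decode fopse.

drone

The output letters match the input read backwards, each shifted +1: custom reversed is motsuc. Two steps: reverse the string, then apply a Caesar shift of +1.
Undoing it on fopse: shift back: f−1=e, o−1=n, p−1=o, s−1=r, e−1=d → enord; then reverse → drone.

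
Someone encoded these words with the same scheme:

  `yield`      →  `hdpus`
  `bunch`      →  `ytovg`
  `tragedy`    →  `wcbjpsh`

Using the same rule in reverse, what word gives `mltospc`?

founder

y(24)→h(7) and i(8)→d(3) fit y≡23x+1 (mod 26); the inverse of 23 mod 26 is 17. Each letter's alphabet position (a=0..z=25) is mapped through 23·x+1 mod 26 — an affine cipher.
Undoing it on mltospc: m(12)→17·(12−1)≡5=f; l(11)→17·(11−1)≡14=o; t(19)→17·(19−1)≡20=u; o(14)→17·(14−1)≡13=n; s(18)→17·(18−1)≡3=d; p(15)→17·(15−1)≡4=e; c(2)→17·(2−1)≡17=r (all mod 26).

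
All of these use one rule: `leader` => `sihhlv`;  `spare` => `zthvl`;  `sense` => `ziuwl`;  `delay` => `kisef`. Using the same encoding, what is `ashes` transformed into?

Shifts by position in leader: pos 0: l→s (+7), pos 1: e→i (+4), pos 2: a→h (+7), pos 3: d→h (+4) — repeating every 2. A repeating key of period 2 is used — shifts +7, +4 over and over.
Applying it to ashes: a+7=h, s+4=w, h+7=o, e+4=i, s+7=z.

hwoiz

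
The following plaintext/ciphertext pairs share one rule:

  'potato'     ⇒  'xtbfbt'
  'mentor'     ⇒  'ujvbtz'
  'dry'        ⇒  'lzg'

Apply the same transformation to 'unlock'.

zvttks

The shift depends on letter class: consonant p→x is +8, but vowel o→t is +5. Two shifts are in play — +5 for a/e/i/o/u, +8 for every other letter.
On unlock: u(vowel)+5=z, n(cons)+8=v, l(cons)+8=t, o(vowel)+5=t, c(cons)+8=k, k(cons)+8=s.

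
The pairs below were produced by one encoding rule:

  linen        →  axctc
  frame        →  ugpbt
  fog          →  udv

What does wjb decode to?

This is a Caesar cipher with shift 15.
Decoding wjb: w−15=h, j−15=u, b−15=m.

hum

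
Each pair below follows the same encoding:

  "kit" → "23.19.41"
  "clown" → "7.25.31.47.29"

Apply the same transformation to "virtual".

k(#11)→23 and i(#9)→19: differences scale by 2, so n = 2·pos + 1. The formula is n = 2×(alphabet index, a=1) + 1.
For virtual: v=22→45, i=9→19, r=18→37, t=20→41, u=21→43, a=1→3, l=12→25.

45.19.37.41.43.3.25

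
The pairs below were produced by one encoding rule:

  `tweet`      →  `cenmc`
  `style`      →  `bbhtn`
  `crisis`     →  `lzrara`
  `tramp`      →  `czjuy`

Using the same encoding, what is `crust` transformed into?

Shifts by position in tweet: pos 0: t→c (+9), pos 1: w→e (+8), pos 2: e→n (+9), pos 3: e→m (+8) — repeating every 2. It's a Vigenère-style cipher with numeric key [9,8]: position i shifts by key[i mod 2].
On crust: c+9=l, r+8=z, u+9=d, s+8=a, t+9=c.

lzdac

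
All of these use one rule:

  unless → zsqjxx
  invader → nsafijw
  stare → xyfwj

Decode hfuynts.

caption

Compare letters: u→z is +5, n→s is +5, l→q is +5 — a constant shift. This is a Caesar cipher with shift 5.
Decoding hfuynts: h−5=c, f−5=a, u−5=p, y−5=t, n−5=i, t−5=o, s−5=n.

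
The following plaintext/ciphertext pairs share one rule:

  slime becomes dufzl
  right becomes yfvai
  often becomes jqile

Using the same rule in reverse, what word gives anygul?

hurdle

s(18)→d(3) and l(11)→u(20) fit y≡5x+17 (mod 26); the inverse of 5 mod 26 is 21. Treating letters as 0–25, the rule is x ↦ 5x + 17 (mod 26).
Undoing it on anygul: a(0)→21·(0−17)≡7=h; n(13)→21·(13−17)≡20=u; y(24)→21·(24−17)≡17=r; g(6)→21·(6−17)≡3=d; u(20)→21·(20−17)≡11=l; l(11)→21·(11−17)≡4=e (all mod 26).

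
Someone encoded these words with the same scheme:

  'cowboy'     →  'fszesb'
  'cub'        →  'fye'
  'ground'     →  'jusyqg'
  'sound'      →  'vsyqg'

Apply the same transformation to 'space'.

The shift depends on letter class: consonant c→f is +3, but vowel o→s is +4. The rule splits by letter class: vowels +4, consonants +3.
For space: s(cons)+3=v, p(cons)+3=s, a(vowel)+4=e, c(cons)+3=f, e(vowel)+4=i.

vsefi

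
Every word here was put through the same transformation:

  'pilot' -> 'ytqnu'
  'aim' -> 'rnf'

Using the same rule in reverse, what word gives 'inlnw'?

rigid

The output letters match the input read backwards, each shifted +5: pilot reversed is tolip. The word is reversed, then every letter is shifted forward by 5.
Decoding inlnw: shift back: i−5=d, n−5=i, l−5=g, n−5=i, w−5=r → digir; then reverse → rigid.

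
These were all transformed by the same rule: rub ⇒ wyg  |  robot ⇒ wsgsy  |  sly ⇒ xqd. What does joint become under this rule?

The rule splits by letter class: vowels +4, consonants +5.
For joint: j(cons)+5=o, o(vowel)+4=s, i(vowel)+4=m, n(cons)+5=s, t(cons)+5=y.

osmsy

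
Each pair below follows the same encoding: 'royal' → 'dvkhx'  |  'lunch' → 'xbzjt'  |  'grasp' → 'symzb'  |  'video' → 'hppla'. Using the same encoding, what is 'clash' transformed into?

osmzt

Shifts by position in royal: pos 0: r→d (+12), pos 1: o→v (+7), pos 2: y→k (+12), pos 3: a→h (+7) — repeating every 2. It's a Vigenère-style cipher with numeric key [12,7]: position i shifts by key[i mod 2].
For clash: c+12=o, l+7=s, a+12=m, s+7=z, h+12=t.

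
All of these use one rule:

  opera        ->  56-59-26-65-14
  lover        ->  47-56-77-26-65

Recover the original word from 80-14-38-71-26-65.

waiter

Each letter becomes 3×(its alphabet position, a=1..z=26) + 11.
Undoing it on 80-14-38-71-26-65: 80→(80−11)÷3=23=w, 14→(14−11)÷3=1=a, 38→(38−11)÷3=9=i, 71→(71−11)÷3=20=t, 26→(26−11)÷3=5=e, 65→(65−11)÷3=18=r.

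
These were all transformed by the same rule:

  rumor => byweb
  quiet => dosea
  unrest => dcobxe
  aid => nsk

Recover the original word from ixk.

any

Two steps: reverse the string, then apply a Caesar shift of +10.
Undoing it on ixk: shift back: i−10=y, x−10=n, k−10=a → yna; then reverse → any.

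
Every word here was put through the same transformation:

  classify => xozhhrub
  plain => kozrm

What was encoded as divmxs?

Each pair mirrors across the alphabet (c↔x, l↔o, a↔z): positions sum to 25. Each letter is replaced by its mirror in the alphabet: a↔z, b↔y, c↔x, and so on (the Atbash cipher).
Decoding divmxs: d↔w, i↔r, v↔e, m↔n, x↔c, s↔h.

wrench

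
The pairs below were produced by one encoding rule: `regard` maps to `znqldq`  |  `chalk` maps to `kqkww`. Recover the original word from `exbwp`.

world

Each letter shifts forward by (position + 8), i.e. 8, 9, 10, … — the shift grows by one for each successive letter.
Reversing it on exbwp: e−8=w, x−9=o, b−10=r, w−11=l, p−12=d.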